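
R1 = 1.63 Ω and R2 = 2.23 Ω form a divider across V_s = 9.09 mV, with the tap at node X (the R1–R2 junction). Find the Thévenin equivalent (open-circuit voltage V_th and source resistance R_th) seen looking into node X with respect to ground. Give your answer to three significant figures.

Open-circuit (no load on X): V_th = V_s · R2/(R1 + R2) = 9.09 × 2.23/(1.630 + 2.23) = 5.251 mV.
With V_s suppressed (replaced by a short), R_th = R1 ‖ R2 = (1.630 × 2.23)/(1.630 + 2.23) = 0.9417 Ω.

V_th ≈ 5.25 mV, R_th ≈ 0.942 Ω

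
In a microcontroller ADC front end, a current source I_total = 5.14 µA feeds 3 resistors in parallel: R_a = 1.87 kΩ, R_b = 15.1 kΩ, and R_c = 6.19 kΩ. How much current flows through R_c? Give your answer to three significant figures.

Total conductance ΣG = 1/1.87 + 1/15.1 + 1/6.19 = 0.7625 (units of 1/kΩ).
R_c takes the fraction G_k/ΣG = 0.1616/0.7625 = 0.2119, so I = 5.14 × 0.2119 = 1.089 µA.

I ≈ 1.09 µA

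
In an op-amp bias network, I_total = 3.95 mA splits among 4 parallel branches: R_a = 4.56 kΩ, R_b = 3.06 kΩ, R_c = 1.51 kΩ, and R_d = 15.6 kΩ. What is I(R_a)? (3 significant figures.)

Conductances: ΣG = 1/4.56 + 1/3.06 + 1/1.51 + 1/15.6 = 1.272 (1/kΩ).
Current divider: I(R_a) = I_total · G_k/ΣG = 3.95 × (0.2193/1.272) = 3.95 × 0.1723 = 0.6808 mA.

I ≈ 0.681 mA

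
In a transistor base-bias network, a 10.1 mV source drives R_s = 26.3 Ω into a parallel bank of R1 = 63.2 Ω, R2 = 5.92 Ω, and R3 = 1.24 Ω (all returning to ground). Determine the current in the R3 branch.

I ≈ 0.301 mA

Combine the parallel branches: R_p = (1/63.2 + 1/5.92 + 1/1.24)⁻¹ = 1.009 Ω.
V_A = 10.1 × 1.009/27.31 = 0.3731 mV.
I(R3) = V_A / R3 = 0.3731/1.24 = 0.3009 mA.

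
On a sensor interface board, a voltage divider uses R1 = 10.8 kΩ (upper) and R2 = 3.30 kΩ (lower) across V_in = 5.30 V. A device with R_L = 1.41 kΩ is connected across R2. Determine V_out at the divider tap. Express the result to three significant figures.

V_out ≈ 0.444 V

The load sits in parallel with R2, giving an effective lower resistance R2' = R2·R_L/(R2+R_L) = 0.9879 kΩ.
Then V_out = V_in · R2'/(R1 + R2') = 5.30 × 0.9879/11.79 = 0.4442 V.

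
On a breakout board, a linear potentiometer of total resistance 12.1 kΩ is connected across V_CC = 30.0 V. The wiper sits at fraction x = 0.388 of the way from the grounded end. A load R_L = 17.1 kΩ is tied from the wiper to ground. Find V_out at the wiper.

Split the track: R_lower = x·R_p = 4.695 kΩ, R_upper = (1−x)·R_p = 7.405 kΩ.
R_L loads the lower segment: effective lower R = 3.683 kΩ.
Loaded-divider output: V_out = 30.0 × 0.3322 = 9.966 V.
(Unloaded: V_out = x·V_CC = 11.6 V.)

V_out ≈ 9.97 V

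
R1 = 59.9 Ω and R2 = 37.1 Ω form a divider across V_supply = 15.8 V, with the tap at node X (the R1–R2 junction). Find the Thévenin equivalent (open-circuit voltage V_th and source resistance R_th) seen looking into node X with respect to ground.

V_th ≈ 6.04 V, R_th ≈ 22.9 Ω

V_th is the unloaded tap voltage: V_supply · R2/(R1+R2) = 15.8 × 0.3825 = 6.043 V.
Looking into X with the source shorted: R_th = R1·R2/(R1+R2) = 59.90 × 37.1/97.00 = 22.91 Ω.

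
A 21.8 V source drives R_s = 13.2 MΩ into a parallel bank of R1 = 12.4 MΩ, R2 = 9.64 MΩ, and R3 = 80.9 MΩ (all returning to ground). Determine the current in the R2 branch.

I ≈ 0.629 µA

Parallel bank: R_p = 1/(1/12.4 + 1/9.64 + 1/80.9) = 5.083 MΩ.
Node voltage V_A = V_supply · R_p/(R_s + R_p) = 21.8 × 0.2780 = 6.061 V.
I(R2) = V_A / R2 = 6.061/9.64 = 0.6287 µA.
(Equivalently: I_total = 1.192 µA, then current-divider fraction G_k/ΣG = 0.5273.)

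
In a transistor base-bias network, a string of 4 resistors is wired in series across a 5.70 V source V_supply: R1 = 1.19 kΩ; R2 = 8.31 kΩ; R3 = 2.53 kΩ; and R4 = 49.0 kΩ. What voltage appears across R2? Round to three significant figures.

Series total: ΣR = 1.19 + 8.31 + 2.53 + 49.0 = 61.03 kΩ.
By the voltage-divider rule, V = 5.70 × 8.310/61.03 = 0.7761 V.

V ≈ 0.776 V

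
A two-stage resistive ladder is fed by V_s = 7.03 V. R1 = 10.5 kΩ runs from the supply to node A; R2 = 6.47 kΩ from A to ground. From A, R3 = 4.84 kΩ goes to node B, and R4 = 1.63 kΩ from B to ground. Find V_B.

Looking into the second stage from A: R3 + R4 = 6.470 kΩ appears in parallel with R2.
R2 ‖ (R3+R4) = 3.235 kΩ.
First divider: V_A = V_s · 3.235/(10.5 + 3.235) = 1.656 V.
Then the unloaded second divider: V_B = V_A × R4/(R3+R4) = 1.656 × 0.2519 = 0.4171 V.

V_B ≈ 0.417 V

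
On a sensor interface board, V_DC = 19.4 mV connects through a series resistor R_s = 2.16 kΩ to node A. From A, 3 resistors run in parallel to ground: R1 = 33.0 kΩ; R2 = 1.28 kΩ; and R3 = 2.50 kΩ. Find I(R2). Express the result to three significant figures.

I ≈ 4.19 µA

Equivalent of the parallel group: R_p = 0.8254 kΩ.
V_A = 19.4 × 0.8254/2.985 = 5.364 mV.
Branch current I = V_A/R2 = 5.364/1.28 = 4.190 µA.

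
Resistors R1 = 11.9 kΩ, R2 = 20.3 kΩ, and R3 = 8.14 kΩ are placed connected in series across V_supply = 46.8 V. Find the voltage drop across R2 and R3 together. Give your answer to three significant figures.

V ≈ 33.0 V

ΣR = 11.9 + 20.3 + 8.14 = 40.34 kΩ.
R_{R2..R3} = 20.3 + 8.14 = 28.44 kΩ.
V = V_supply · R/ΣR = 46.8 × 0.7050 = 32.99 V.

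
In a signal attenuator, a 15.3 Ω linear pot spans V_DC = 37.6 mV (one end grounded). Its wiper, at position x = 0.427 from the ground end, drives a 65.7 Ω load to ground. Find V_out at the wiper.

Split the track: R_lower = x·R_p = 6.533 Ω, R_upper = (1−x)·R_p = 8.767 Ω.
(x·R_p) ‖ R_L = 5.942 Ω.
Then V_out = V_DC · 5.942/(8.767 + 5.942) = 15.19 mV.
(Unloaded: V_out = x·V_DC = 16.1 mV.)

V_out ≈ 15.2 mV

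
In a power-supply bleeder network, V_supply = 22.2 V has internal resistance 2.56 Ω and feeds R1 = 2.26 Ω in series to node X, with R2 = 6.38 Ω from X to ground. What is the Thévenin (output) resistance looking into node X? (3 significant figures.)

R1' = 2.56 + 2.26 = 4.820 Ω (source resistance + R1).
Looking into X with the source shorted: R_th = R1'·R2/(R1'+R2) = 4.820 × 6.38/11.20 = 2.746 Ω.

R_th ≈ 2.75 Ω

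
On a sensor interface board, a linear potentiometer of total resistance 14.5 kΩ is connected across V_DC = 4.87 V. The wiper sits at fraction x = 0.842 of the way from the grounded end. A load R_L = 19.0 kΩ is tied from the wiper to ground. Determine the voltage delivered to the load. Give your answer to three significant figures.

V_out ≈ 3.72 V

The pot divides into 2.291 kΩ above the wiper and 12.21 kΩ below.
R_L loads the lower segment: effective lower R = 7.433 kΩ.
Then V_out = V_DC · 7.433/(2.291 + 7.433) = 3.723 V.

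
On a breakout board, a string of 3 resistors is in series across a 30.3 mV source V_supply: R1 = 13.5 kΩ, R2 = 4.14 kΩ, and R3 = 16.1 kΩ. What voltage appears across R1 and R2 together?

V ≈ 15.8 mV

Total series resistance ΣR = 13.5 + 4.14 + 16.1 = 33.74 kΩ.
R_{R1..R2} = 13.5 + 4.14 = 17.64 kΩ.
By the voltage-divider rule, V = 30.3 × 17.64/33.74 = 15.84 mV.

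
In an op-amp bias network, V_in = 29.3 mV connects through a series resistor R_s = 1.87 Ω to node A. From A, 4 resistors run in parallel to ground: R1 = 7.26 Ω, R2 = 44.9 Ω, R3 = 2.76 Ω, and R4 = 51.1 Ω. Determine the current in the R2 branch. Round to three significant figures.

I ≈ 0.324 mA

Parallel bank: R_p = 1/(1/7.26 + 1/44.9 + 1/2.76 + 1/51.1) = 1.845 Ω.
V_A = 29.3 × 1.845/3.715 = 14.55 mV.
I(R2) = V_A / R2 = 14.55/44.9 = 0.3241 mA.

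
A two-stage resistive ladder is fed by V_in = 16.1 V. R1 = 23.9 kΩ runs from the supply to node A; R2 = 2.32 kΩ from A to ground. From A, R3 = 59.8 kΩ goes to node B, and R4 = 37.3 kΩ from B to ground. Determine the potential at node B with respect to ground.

V_B ≈ 0.536 V

Looking into the second stage from A: R3 + R4 = 97.10 kΩ appears in parallel with R2.
Effective lower resistance at A: R2 ‖ 97.10 = 2.266 kΩ.
So V_A = 16.1 × 0.08660 = 1.394 V.
V_B = V_A × 0.3841 = 0.5356 V.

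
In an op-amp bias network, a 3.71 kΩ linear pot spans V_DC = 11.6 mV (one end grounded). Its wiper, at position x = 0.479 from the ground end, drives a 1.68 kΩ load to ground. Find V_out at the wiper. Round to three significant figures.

Split the track: R_lower = x·R_p = 1.777 kΩ, R_upper = (1−x)·R_p = 1.933 kΩ.
R_L loads the lower segment: effective lower R = 0.8636 kΩ.
Then V_out = V_DC · 0.8636/(1.933 + 0.8636) = 3.582 mV.
(Unloaded: V_out = x·V_DC = 5.56 mV.)

V_out ≈ 3.58 mV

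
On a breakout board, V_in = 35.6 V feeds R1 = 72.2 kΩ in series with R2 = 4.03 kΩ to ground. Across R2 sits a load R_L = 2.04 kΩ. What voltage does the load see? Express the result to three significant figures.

V_out ≈ 0.656 V

First combine the lower leg with the load: R2 ‖ R_L = 1.354 kΩ.
Voltage divider with the loaded lower leg: V_out = 35.6 × 1.354/(72.2 + 1.354) = 35.6 × 0.01841 = 0.6555 V.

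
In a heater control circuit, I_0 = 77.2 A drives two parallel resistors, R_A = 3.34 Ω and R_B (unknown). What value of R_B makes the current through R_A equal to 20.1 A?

The fraction through R_A equals R_B/(R_A+R_B).
20.1/77.2 = R_B/(R_A + R_B) → R_B = R_A · (0.2604)/(1 − 0.2604) = 3.34 × 0.3520 = 1.176 Ω.

R_B ≈ 1.18 Ω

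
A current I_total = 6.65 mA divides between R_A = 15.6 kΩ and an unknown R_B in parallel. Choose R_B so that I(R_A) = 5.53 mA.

R_B ≈ 77.0 kΩ

The fraction through R_A equals R_B/(R_A+R_B).
With f = 0.8316, R_B = R_A · f/(1−f) = 15.6 × 4.938 = 77.03 kΩ.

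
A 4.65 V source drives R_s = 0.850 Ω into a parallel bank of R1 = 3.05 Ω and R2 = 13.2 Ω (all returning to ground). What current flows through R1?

I ≈ 1.14 A

Equivalent of the parallel group: R_p = 2.478 Ω.
V_A by voltage divider: V_A = 4.65 × 2.478/(0.850 + 2.478) = 3.462 V.
Branch current I = V_A/R1 = 3.462/3.05 = 1.135 A.
(Equivalently: I_total = 1.397 A, then current-divider fraction G_k/ΣG = 0.8123.)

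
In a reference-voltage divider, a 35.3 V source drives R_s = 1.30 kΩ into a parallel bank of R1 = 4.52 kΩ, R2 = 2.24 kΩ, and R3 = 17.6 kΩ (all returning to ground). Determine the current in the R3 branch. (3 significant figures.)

Combine the parallel branches: R_p = (1/4.52 + 1/2.24 + 1/17.6)⁻¹ = 1.380 kΩ.
V_A by voltage divider: V_A = 35.3 × 1.380/(1.30 + 1.380) = 18.18 V.
I(R3) = V_A / R3 = 18.18/17.6 = 1.033 mA.
(Check via current divider: I_total = 13.17 mA; share G_k/ΣG = 0.07843 → same result.)

I ≈ 1.03 mA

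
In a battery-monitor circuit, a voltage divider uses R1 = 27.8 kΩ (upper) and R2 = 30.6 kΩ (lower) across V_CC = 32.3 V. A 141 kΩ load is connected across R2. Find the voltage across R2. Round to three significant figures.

The load sits in parallel with R2, giving an effective lower resistance R2' = R2·R_L/(R2+R_L) = 25.14 kΩ.
Now apply the divider: V_out = 32.3 × 0.4749 = 15.34 V.

V_out ≈ 15.3 V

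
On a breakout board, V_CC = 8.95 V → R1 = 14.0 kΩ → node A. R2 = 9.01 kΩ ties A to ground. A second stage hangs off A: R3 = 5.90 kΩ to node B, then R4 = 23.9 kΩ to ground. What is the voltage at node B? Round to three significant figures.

The second stage (R3 + R4 = 29.80 kΩ) loads node A in parallel with R2.
Effective lower resistance at A: R2 ‖ 29.80 = 6.918 kΩ.
So V_A = 8.95 × 0.3307 = 2.960 V.
Then the unloaded second divider: V_B = V_A × R4/(R3+R4) = 2.960 × 0.8020 = 2.374 V.

V_B ≈ 2.37 V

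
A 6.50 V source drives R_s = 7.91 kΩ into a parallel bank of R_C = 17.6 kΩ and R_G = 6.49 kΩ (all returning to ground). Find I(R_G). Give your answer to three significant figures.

I ≈ 0.375 mA

Equivalent of the parallel group: R_p = 4.742 kΩ.
Node voltage V_A = V_DC · R_p/(R_s + R_p) = 6.50 × 0.3748 = 2.436 V.
I(R_G) = V_A / R_G = 2.436/6.49 = 0.3754 mA.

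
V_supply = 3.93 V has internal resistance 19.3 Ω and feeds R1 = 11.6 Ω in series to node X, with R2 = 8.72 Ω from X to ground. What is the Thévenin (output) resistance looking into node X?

R_th ≈ 6.80 Ω

R1' = 19.3 + 11.6 = 30.90 Ω (source resistance + R1).
Zeroing V_supply shorts the top of R1' to ground, so R_th = R1' ‖ R2 = 6.801 Ω.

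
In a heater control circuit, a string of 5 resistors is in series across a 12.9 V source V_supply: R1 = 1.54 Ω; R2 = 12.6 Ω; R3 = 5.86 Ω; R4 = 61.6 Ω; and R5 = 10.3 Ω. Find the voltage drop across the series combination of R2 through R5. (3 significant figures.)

Series total: ΣR = 1.54 + 12.6 + 5.86 + 61.6 + 10.3 = 91.90 Ω.
R_{R2..R5} = 12.6 + 5.86 + 61.6 + 10.3 = 90.36 Ω.
V = V_supply · R/ΣR = 12.9 × 0.9832 = 12.68 V.

V ≈ 12.7 V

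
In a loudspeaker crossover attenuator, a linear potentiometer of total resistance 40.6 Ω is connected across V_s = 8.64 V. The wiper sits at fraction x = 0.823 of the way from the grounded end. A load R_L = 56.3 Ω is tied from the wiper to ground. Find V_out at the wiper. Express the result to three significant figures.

V_out ≈ 6.43 V

Lower segment x·R_p = 33.41 Ω; upper segment (1−x)·R_p = 7.186 Ω.
R_L loads the lower segment: effective lower R = 20.97 Ω.
V_out = 8.64 × 20.97/(7.186 + 20.97) = 6.435 V.
(Unloaded: V_out = x·V_s = 7.11 V.)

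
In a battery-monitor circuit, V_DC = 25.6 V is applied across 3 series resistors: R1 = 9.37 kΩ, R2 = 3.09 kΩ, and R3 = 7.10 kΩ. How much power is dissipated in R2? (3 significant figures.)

P ≈ 5.29 mW

ΣR = 19.56 kΩ → I = 25.6/19.56 = 1.309 mA.
P = I²R = 1.713 × 3.09 = 5.293 mW.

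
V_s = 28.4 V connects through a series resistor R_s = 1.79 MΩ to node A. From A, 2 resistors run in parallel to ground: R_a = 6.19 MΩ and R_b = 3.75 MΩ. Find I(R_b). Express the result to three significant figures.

Equivalent of the parallel group: R_p = 2.335 MΩ.
V_A by voltage divider: V_A = 28.4 × 2.335/(1.79 + 2.335) = 16.08 V.
Branch current I = V_A/R_b = 16.08/3.75 = 4.287 µA.

I ≈ 4.29 µA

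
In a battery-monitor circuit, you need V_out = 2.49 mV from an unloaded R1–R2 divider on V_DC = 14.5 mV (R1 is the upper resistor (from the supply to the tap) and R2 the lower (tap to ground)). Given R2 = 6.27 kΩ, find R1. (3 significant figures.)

R1 ≈ 30.2 kΩ

V_out/V_DC = R2/(R1+R2) = 0.1717.
R1 = R2·(1/k − 1) = 6.27 × 4.823 = 30.24 kΩ.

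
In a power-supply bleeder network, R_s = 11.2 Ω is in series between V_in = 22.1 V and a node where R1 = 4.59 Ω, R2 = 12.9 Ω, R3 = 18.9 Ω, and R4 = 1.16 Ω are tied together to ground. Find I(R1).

I ≈ 0.331 A

Combine the parallel branches: R_p = (1/4.59 + 1/12.9 + 1/18.9 + 1/1.16)⁻¹ = 0.8262 Ω.
V_A = 22.1 × 0.8262/12.03 = 1.518 V.
I(R1) = V_A / R1 = 1.518/4.59 = 0.3308 A.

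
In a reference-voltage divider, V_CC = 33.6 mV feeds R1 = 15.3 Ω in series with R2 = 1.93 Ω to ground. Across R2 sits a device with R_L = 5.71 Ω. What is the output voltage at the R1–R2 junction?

The load sits in parallel with R2, giving an effective lower resistance R2' = R2·R_L/(R2+R_L) = 1.442 Ω.
Now apply the divider: V_out = 33.6 × 0.08616 = 2.895 mV.
(Unloaded it would be 3.76 mV; the load pulls it down.)

V_out ≈ 2.89 mV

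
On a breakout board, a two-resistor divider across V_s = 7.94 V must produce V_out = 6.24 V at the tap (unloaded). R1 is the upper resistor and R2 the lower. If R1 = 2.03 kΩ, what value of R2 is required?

R2 ≈ 7.45 kΩ

Required fraction k = V_out/V_s = 0.7859.
R2 = R1 · 0.7859/(1 − 0.7859) = 7.451 kΩ.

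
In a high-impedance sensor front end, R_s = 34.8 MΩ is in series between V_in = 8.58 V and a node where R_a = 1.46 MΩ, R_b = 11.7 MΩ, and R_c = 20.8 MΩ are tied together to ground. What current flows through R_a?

Equivalent of the parallel group: R_p = 1.222 MΩ.
Node voltage V_A = V_in · R_p/(R_s + R_p) = 8.58 × 0.03392 = 0.2910 V.
Branch current I = V_A/R_a = 0.2910/1.46 = 0.1993 µA.
(Check via current divider: I_total = 0.2382 µA; share G_k/ΣG = 0.8368 → same result.)

I ≈ 0.199 µA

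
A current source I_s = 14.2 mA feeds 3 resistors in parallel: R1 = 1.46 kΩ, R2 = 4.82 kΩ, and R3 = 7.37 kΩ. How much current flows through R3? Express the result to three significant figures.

I ≈ 1.87 mA

ΣG = 1/1.46 + 1/4.82 + 1/7.37 = 1.028.
By the current-divider rule, I = I_s · G_k/ΣG = 14.2 × 0.1320 = 1.874 mA.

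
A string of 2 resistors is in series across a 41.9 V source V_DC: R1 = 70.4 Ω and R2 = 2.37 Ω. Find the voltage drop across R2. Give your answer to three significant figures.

V ≈ 1.36 V

Series total: ΣR = 70.4 + 2.37 = 72.77 Ω.
V = V_DC · R/ΣR = 41.9 × 0.03257 = 1.365 V.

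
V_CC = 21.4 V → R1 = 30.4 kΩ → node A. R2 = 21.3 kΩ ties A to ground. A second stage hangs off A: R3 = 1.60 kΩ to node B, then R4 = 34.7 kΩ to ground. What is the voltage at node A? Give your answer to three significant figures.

The second stage (R3 + R4 = 36.30 kΩ) loads node A in parallel with R2.
Effective lower resistance at A: R2 ‖ 36.30 = 13.42 kΩ.
First divider: V_A = V_CC · 13.42/(30.4 + 13.42) = 6.555 V.

V_A ≈ 6.55 V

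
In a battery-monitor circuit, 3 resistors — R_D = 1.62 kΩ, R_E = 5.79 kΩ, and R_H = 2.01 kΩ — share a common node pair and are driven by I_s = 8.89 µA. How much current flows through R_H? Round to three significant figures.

Total conductance ΣG = 1/1.62 + 1/5.79 + 1/2.01 = 1.288 (units of 1/kΩ).
By the current-divider rule, I = I_s · G_k/ΣG = 8.89 × 0.3864 = 3.435 µA.

I ≈ 3.44 µA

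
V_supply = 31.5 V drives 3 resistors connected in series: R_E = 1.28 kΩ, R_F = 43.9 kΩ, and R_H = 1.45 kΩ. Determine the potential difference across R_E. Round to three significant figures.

V ≈ 0.865 V

Total series resistance ΣR = 1.28 + 43.9 + 1.45 = 46.63 kΩ.
V = V_supply · R/ΣR = 31.5 × 0.02745 = 0.8647 V.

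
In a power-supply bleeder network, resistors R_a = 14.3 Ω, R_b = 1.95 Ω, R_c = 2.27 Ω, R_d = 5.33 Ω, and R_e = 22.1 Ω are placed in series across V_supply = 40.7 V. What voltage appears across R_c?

Total series resistance ΣR = 14.3 + 1.95 + 2.27 + 5.33 + 22.1 = 45.95 Ω.
By the voltage-divider rule, V = 40.7 × 2.270/45.95 = 2.011 V.

V ≈ 2.01 V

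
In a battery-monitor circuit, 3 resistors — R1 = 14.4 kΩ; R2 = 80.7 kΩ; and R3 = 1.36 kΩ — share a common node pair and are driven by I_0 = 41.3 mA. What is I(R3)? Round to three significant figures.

I ≈ 37.2 mA

Conductances: ΣG = 1/14.4 + 1/80.7 + 1/1.36 = 0.8171 (1/kΩ).
Current divider: I(R3) = I_0 · G_k/ΣG = 41.3 × (0.7353/0.8171) = 41.3 × 0.8998 = 37.16 mA.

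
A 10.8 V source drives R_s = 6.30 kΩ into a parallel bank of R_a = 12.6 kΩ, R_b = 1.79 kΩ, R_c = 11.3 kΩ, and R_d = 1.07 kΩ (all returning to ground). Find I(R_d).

Parallel bank: R_p = 1/(1/12.6 + 1/1.79 + 1/11.3 + 1/1.07) = 0.6020 kΩ.
V_A by voltage divider: V_A = 10.8 × 0.6020/(6.30 + 0.6020) = 0.9420 V.
I(R_d) = V_A / R_d = 0.9420/1.07 = 0.8804 mA.

I ≈ 0.880 mA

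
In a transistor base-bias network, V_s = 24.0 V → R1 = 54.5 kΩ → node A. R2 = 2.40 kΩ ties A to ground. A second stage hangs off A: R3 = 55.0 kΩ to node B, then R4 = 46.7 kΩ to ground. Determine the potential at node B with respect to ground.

The second stage (R3 + R4 = 101.7 kΩ) loads node A in parallel with R2.
R2 ‖ (R3+R4) = 2.345 kΩ.
First divider: V_A = V_s · 2.345/(54.5 + 2.345) = 0.9899 V.
Then the unloaded second divider: V_B = V_A × R4/(R3+R4) = 0.9899 × 0.4592 = 0.4546 V.

V_B ≈ 0.455 V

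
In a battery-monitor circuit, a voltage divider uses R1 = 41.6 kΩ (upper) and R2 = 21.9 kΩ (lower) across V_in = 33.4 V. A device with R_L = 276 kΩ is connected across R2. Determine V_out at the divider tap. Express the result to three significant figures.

First combine the lower leg with the load: R2 ‖ R_L = 20.29 kΩ.
Then V_out = V_in · R2'/(R1 + R2') = 33.4 × 20.29/61.89 = 10.95 V.

V_out ≈ 10.9 V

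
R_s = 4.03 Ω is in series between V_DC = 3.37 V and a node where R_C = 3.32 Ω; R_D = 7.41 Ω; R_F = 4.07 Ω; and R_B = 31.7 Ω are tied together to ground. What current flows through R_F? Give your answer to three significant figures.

Equivalent of the parallel group: R_p = 1.402 Ω.
Node voltage V_A = V_DC · R_p/(R_s + R_p) = 3.37 × 0.2581 = 0.8697 V.
Branch current I = V_A/R_F = 0.8697/4.07 = 0.2137 A.

I ≈ 0.214 A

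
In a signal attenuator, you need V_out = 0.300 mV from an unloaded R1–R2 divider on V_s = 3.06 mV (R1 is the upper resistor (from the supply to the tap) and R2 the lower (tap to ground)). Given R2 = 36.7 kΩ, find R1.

R1 ≈ 338 kΩ

V_out/V_s = R2/(R1+R2) = 0.09804.
So R1 = R2 · (V_s/V_out − 1) = 36.7 × (3.06/0.300 − 1) = 36.7 × 9.200 = 337.6 kΩ.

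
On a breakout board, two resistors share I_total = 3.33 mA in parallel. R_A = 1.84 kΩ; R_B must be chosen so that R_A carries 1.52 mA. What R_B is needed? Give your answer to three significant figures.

In a two-way split, I_A/I_total = R_B/(R_A + R_B).
With f = 0.4565, R_B = R_A · f/(1−f) = 1.84 × 0.8398 = 1.545 kΩ.

R_B ≈ 1.55 kΩ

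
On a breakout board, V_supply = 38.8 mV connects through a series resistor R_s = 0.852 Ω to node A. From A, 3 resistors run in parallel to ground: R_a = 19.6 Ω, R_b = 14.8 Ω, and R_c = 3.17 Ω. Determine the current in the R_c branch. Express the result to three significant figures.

I ≈ 8.94 mA

Parallel bank: R_p = 1/(1/19.6 + 1/14.8 + 1/3.17) = 2.304 Ω.
Node voltage V_A = V_supply · R_p/(R_s + R_p) = 38.8 × 0.7300 = 28.33 mV.
I(R_c) = V_A / R_c = 28.33/3.17 = 8.935 mA.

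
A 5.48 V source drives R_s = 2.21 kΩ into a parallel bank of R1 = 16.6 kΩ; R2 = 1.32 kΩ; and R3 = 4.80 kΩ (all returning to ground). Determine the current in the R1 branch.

I ≈ 0.101 mA

Equivalent of the parallel group: R_p = 0.9745 kΩ.
V_A by voltage divider: V_A = 5.48 × 0.9745/(2.21 + 0.9745) = 1.677 V.
I(R1) = V_A / R1 = 1.677/16.6 = 0.1010 mA.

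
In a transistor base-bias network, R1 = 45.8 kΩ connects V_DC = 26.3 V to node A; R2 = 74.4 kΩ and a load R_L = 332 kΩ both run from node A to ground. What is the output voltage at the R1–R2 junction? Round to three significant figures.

First combine the lower leg with the load: R2 ‖ R_L = 60.78 kΩ.
Now apply the divider: V_out = 26.3 × 0.5703 = 15.00 V.

V_out ≈ 15.0 V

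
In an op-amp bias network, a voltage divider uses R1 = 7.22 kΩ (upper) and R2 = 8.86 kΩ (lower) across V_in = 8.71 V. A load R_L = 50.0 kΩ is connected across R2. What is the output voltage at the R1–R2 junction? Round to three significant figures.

V_out ≈ 4.45 V

First combine the lower leg with the load: R2 ‖ R_L = 7.526 kΩ.
Then V_out = V_in · R2'/(R1 + R2') = 8.71 × 7.526/14.75 = 4.445 V.
(Unloaded it would be 4.80 V; the load pulls it down.)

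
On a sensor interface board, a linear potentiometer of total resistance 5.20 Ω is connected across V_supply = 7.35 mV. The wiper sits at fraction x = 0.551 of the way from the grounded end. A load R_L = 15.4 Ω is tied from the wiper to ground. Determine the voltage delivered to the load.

Split the track: R_lower = x·R_p = 2.865 Ω, R_upper = (1−x)·R_p = 2.335 Ω.
Lower segment in parallel with the load: 2.865 ‖ 15.4 = 2.416 Ω.
V_out = 7.35 × 2.416/(2.335 + 2.416) = 3.738 mV.

V_out ≈ 3.74 mV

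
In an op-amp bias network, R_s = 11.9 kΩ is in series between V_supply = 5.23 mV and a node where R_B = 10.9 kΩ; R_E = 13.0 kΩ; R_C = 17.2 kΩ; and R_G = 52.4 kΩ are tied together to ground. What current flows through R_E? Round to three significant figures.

Equivalent of the parallel group: R_p = 4.067 kΩ.
V_A = 5.23 × 4.067/15.97 = 1.332 mV.
Branch current I = V_A/R_E = 1.332/13.0 = 0.1025 µA.

I ≈ 0.102 µA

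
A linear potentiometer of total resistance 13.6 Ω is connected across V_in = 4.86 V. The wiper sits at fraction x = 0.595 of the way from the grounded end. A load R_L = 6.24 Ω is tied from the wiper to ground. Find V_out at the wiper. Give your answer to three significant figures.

V_out ≈ 1.90 V

The pot divides into 5.508 Ω above the wiper and 8.092 Ω below.
Lower segment in parallel with the load: 8.092 ‖ 6.24 = 3.523 Ω.
Loaded-divider output: V_out = 4.86 × 0.3901 = 1.896 V.
(Unloaded: V_out = x·V_in = 2.89 V.)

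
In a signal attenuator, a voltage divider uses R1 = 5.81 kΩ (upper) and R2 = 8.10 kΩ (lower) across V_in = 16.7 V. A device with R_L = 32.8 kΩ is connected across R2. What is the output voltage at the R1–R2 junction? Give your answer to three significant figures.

V_out ≈ 8.82 V

R2 ‖ R_L = (8.10 × 32.8)/(8.10 + 32.8) = 6.496 kΩ.
Then V_out = V_in · R2'/(R1 + R2') = 16.7 × 6.496/12.31 = 8.815 V.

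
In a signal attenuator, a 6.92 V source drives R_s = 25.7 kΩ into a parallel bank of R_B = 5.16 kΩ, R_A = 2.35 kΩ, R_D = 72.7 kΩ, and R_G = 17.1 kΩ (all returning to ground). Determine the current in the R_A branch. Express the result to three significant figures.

Equivalent of the parallel group: R_p = 1.446 kΩ.
V_A by voltage divider: V_A = 6.92 × 1.446/(25.7 + 1.446) = 0.3686 V.
Branch current I = V_A/R_A = 0.3686/2.35 = 0.1569 mA.
(Check via current divider: I_total = 0.2549 mA; share G_k/ΣG = 0.6153 → same result.)

I ≈ 0.157 mA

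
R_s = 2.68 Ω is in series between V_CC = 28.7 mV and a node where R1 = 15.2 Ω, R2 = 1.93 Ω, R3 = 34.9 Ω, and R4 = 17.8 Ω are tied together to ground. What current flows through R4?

Combine the parallel branches: R_p = (1/15.2 + 1/1.93 + 1/34.9 + 1/17.8)⁻¹ = 1.495 Ω.
V_A = 28.7 × 1.495/4.175 = 10.28 mV.
Branch current I = V_A/R4 = 10.28/17.8 = 0.5774 mA.

I ≈ 0.577 mA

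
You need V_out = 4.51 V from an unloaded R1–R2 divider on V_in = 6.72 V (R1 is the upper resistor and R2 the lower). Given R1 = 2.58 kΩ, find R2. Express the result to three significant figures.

V_out/V_in = R2/(R1+R2) = 0.6711.
R2 = R1 · 0.6711/(1 − 0.6711) = 5.265 kΩ.

R2 ≈ 5.27 kΩ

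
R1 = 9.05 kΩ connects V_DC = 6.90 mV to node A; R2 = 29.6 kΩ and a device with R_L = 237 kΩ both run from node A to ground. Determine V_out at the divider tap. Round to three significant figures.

V_out ≈ 5.13 mV

The load sits in parallel with R2, giving an effective lower resistance R2' = R2·R_L/(R2+R_L) = 26.31 kΩ.
Now apply the divider: V_out = 6.90 × 0.7441 = 5.134 mV.
(Unloaded it would be 5.28 mV; the load pulls it down.)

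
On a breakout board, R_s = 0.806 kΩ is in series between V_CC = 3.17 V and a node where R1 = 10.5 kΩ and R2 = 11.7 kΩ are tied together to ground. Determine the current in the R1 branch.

I ≈ 0.264 mA

Equivalent of the parallel group: R_p = 5.534 kΩ.
Node voltage V_A = V_CC · R_p/(R_s + R_p) = 3.17 × 0.8729 = 2.767 V.
Branch current I = V_A/R1 = 2.767/10.5 = 0.2635 mA.
(Equivalently: I_total = 0.5000 mA, then current-divider fraction G_k/ΣG = 0.5270.)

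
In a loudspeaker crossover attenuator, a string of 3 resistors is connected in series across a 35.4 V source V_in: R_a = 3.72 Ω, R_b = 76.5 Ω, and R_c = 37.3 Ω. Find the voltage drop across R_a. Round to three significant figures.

ΣR = 3.72 + 76.5 + 37.3 = 117.5 Ω.
By the voltage-divider rule, V = 35.4 × 3.720/117.5 = 1.121 V.

V ≈ 1.12 V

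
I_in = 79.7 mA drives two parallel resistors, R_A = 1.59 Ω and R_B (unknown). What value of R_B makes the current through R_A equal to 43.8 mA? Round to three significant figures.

R_B ≈ 1.94 Ω

In a two-way split, I_A/I_in = R_B/(R_A + R_B).
43.8/79.7 = R_B/(R_A + R_B) → R_B = R_A · (0.5496)/(1 − 0.5496) = 1.59 × 1.220 = 1.940 Ω.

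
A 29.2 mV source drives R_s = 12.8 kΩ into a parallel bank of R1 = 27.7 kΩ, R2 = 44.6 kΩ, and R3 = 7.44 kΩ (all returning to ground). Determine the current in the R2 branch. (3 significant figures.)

Parallel bank: R_p = 1/(1/27.7 + 1/44.6 + 1/7.44) = 5.183 kΩ.
Node voltage V_A = V_s · R_p/(R_s + R_p) = 29.2 × 0.2882 = 8.416 mV.
Branch current I = V_A/R2 = 8.416/44.6 = 0.1887 µA.
(Equivalently: I_total = 1.624 µA, then current-divider fraction G_k/ΣG = 0.1162.)

I ≈ 0.189 µA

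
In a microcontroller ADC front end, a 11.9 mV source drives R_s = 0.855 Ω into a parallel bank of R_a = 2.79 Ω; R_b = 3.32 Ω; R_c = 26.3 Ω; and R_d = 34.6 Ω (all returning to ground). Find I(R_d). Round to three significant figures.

I ≈ 0.212 mA

Combine the parallel branches: R_p = (1/2.79 + 1/3.32 + 1/26.3 + 1/34.6)⁻¹ = 1.376 Ω.
Node voltage V_A = V_DC · R_p/(R_s + R_p) = 11.9 × 0.6168 = 7.340 mV.
Branch current I = V_A/R_d = 7.340/34.6 = 0.2121 mA.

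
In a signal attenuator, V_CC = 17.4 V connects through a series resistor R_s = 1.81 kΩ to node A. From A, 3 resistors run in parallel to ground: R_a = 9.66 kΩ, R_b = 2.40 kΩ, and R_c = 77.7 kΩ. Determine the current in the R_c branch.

I ≈ 0.114 mA

Equivalent of the parallel group: R_p = 1.876 kΩ.
V_A = 17.4 × 1.876/3.686 = 8.856 V.
I(R_c) = V_A / R_c = 8.856/77.7 = 0.1140 mA.
(Equivalently: I_total = 4.721 mA, then current-divider fraction G_k/ΣG = 0.02414.)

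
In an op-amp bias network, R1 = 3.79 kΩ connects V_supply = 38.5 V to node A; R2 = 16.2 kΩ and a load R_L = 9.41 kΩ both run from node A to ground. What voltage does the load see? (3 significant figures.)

The load sits in parallel with R2, giving an effective lower resistance R2' = R2·R_L/(R2+R_L) = 5.952 kΩ.
Voltage divider with the loaded lower leg: V_out = 38.5 × 5.952/(3.79 + 5.952) = 38.5 × 0.6110 = 23.52 V.
(Unloaded it would be 31.2 V; the load pulls it down.)

V_out ≈ 23.5 V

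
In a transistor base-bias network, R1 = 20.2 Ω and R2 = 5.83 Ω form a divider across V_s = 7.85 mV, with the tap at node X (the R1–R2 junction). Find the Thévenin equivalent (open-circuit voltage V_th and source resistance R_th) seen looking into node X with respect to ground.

With X open, the divider is unloaded: V_th = 7.85 × 5.83/26.03 = 1.758 mV.
Zeroing V_s shorts the top of R1 to ground, so R_th = R1 ‖ R2 = 4.524 Ω.

V_th ≈ 1.76 mV, R_th ≈ 4.52 Ω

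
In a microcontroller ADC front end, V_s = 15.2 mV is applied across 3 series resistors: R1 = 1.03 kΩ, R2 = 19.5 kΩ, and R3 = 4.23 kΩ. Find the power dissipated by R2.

P ≈ 7.35 nW

Series current I = V_s/ΣR = 15.2/24.76 = 0.6139 µA.
V(R2) = I·R = 11.97 mV; P = V·I = 11.97 × 0.6139 = 7.349 nW.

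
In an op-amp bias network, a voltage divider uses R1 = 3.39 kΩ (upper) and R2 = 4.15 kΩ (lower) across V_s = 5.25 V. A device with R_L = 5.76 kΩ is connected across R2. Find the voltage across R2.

R2 ‖ R_L = (4.15 × 5.76)/(4.15 + 5.76) = 2.412 kΩ.
Voltage divider with the loaded lower leg: V_out = 5.25 × 2.412/(3.39 + 2.412) = 5.25 × 0.4157 = 2.183 V.

V_out ≈ 2.18 V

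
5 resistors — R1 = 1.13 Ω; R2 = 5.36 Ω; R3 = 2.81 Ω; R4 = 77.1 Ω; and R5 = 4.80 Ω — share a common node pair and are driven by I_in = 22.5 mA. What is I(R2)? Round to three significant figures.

I ≈ 2.55 mA

ΣG = 1/1.13 + 1/5.36 + 1/2.81 + 1/77.1 + 1/4.80 = 1.649.
By the current-divider rule, I = I_in · G_k/ΣG = 22.5 × 0.1132 = 2.546 mA.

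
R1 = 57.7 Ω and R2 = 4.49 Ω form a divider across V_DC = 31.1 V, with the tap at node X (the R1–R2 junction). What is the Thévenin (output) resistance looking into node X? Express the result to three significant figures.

R_th ≈ 4.17 Ω

With V_DC suppressed (replaced by a short), R_th = R1 ‖ R2 = (57.70 × 4.49)/(57.70 + 4.49) = 4.166 Ω.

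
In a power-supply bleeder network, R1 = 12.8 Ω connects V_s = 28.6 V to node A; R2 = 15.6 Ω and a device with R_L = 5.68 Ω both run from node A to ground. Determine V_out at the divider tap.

V_out ≈ 7.02 V

The load sits in parallel with R2, giving an effective lower resistance R2' = R2·R_L/(R2+R_L) = 4.164 Ω.
Then V_out = V_s · R2'/(R1 + R2') = 28.6 × 4.164/16.96 = 7.020 V.
(Unloaded it would be 15.7 V; the load pulls it down.)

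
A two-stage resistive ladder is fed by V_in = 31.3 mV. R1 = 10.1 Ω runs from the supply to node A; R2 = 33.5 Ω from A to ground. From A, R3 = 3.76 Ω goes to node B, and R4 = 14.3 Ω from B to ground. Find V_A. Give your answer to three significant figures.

Looking into the second stage from A: R3 + R4 = 18.06 Ω appears in parallel with R2.
R2 ‖ (R3+R4) = 11.73 Ω.
V_A = 31.3 × 11.73/(10.1 + 11.73) = 16.82 mV.

V_A ≈ 16.8 mV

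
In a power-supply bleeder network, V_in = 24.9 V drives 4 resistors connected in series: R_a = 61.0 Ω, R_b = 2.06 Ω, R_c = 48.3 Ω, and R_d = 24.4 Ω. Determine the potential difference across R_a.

Total series resistance ΣR = 61.0 + 2.06 + 48.3 + 24.4 = 135.8 Ω.
By the voltage-divider rule, V = 24.9 × 61.00/135.8 = 11.19 V.

V ≈ 11.2 V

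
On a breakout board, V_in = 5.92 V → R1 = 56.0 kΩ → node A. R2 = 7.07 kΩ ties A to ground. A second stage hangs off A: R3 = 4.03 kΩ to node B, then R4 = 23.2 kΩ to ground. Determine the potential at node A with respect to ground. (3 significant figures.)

V_A ≈ 0.539 V

Looking into the second stage from A: R3 + R4 = 27.23 kΩ appears in parallel with R2.
R2 ‖ (R3+R4) = 5.613 kΩ.
V_A = 5.92 × 5.613/(56.0 + 5.613) = 0.5393 V.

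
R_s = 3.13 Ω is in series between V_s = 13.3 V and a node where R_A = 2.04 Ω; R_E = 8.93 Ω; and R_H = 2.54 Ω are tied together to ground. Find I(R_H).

Combine the parallel branches: R_p = (1/2.04 + 1/8.93 + 1/2.54)⁻¹ = 1.004 Ω.
V_A = 13.3 × 1.004/4.134 = 3.230 V.
I(R_H) = V_A / R_H = 3.230/2.54 = 1.272 A.
(Check via current divider: I_total = 3.217 A; share G_k/ΣG = 0.3953 → same result.)

I ≈ 1.27 A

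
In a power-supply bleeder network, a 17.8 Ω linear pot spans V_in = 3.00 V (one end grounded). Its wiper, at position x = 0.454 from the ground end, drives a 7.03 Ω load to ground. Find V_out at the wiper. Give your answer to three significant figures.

Lower segment x·R_p = 8.081 Ω; upper segment (1−x)·R_p = 9.719 Ω.
Lower segment in parallel with the load: 8.081 ‖ 7.03 = 3.760 Ω.
V_out = 3.00 × 3.760/(9.719 + 3.760) = 0.8368 V.

V_out ≈ 0.837 V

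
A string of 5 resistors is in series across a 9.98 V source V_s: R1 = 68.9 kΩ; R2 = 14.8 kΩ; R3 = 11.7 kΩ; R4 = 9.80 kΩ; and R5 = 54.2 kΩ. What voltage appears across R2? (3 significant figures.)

V ≈ 0.927 V

Total series resistance ΣR = 68.9 + 14.8 + 11.7 + 9.80 + 54.2 = 159.4 kΩ.
Voltage divider: V = V_s · (14.80 / 159.4) = 9.98 × 0.09285 = 0.9266 V.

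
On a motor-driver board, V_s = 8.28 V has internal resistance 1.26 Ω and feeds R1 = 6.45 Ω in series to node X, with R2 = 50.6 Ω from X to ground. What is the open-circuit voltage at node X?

V_th ≈ 7.19 V

R1' = 1.26 + 6.45 = 7.710 Ω (source resistance + R1).
V_th is the unloaded tap voltage: V_s · R2/(R1'+R2) = 8.28 × 0.8678 = 7.185 V.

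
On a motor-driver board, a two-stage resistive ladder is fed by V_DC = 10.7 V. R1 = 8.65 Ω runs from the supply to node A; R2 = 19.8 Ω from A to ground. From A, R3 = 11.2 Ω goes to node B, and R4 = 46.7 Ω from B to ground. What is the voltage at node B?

V_B ≈ 5.44 V

Looking into the second stage from A: R3 + R4 = 57.90 Ω appears in parallel with R2.
Effective lower resistance at A: R2 ‖ 57.90 = 14.75 Ω.
First divider: V_A = V_DC · 14.75/(8.65 + 14.75) = 6.745 V.
Stage 2 is unloaded, so V_B = V_A · R4/(R3+R4) = 6.745 × 46.7/57.90 = 5.441 V.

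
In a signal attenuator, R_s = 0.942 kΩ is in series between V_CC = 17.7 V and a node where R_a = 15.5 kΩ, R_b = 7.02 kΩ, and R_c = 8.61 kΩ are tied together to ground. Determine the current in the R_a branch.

Equivalent of the parallel group: R_p = 3.095 kΩ.
V_A by voltage divider: V_A = 17.7 × 3.095/(0.942 + 3.095) = 13.57 V.
Branch current I = V_A/R_a = 13.57/15.5 = 0.8755 mA.

I ≈ 0.875 mA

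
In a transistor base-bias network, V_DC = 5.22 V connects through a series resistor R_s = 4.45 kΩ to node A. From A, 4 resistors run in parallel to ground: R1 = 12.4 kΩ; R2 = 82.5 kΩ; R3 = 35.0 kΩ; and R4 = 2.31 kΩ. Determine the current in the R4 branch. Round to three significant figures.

I ≈ 0.652 mA

Parallel bank: R_p = 1/(1/12.4 + 1/82.5 + 1/35.0 + 1/2.31) = 1.804 kΩ.
V_A = 5.22 × 1.804/6.254 = 1.506 V.
I(R4) = V_A / R4 = 1.506/2.31 = 0.6519 mA.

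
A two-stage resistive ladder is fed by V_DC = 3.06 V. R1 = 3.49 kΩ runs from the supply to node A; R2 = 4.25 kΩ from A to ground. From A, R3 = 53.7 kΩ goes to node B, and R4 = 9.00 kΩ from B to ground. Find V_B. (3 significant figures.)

V_B ≈ 0.234 V

The second stage (R3 + R4 = 62.70 kΩ) loads node A in parallel with R2.
Effective lower resistance at A: R2 ‖ 62.70 = 3.980 kΩ.
V_A = 3.06 × 3.980/(3.49 + 3.980) = 1.630 V.
Then the unloaded second divider: V_B = V_A × R4/(R3+R4) = 1.630 × 0.1435 = 0.2340 V.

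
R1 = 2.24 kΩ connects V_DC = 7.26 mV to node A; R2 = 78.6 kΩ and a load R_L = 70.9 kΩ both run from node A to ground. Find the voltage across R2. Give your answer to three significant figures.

First combine the lower leg with the load: R2 ‖ R_L = 37.28 kΩ.
Voltage divider with the loaded lower leg: V_out = 7.26 × 37.28/(2.24 + 37.28) = 7.26 × 0.9433 = 6.848 mV.

V_out ≈ 6.85 mV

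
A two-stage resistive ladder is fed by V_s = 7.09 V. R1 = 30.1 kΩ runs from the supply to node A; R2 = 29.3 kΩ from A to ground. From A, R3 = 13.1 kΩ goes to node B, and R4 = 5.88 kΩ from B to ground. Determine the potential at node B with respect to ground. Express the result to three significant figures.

The second stage (R3 + R4 = 18.98 kΩ) loads node A in parallel with R2.
R2 ‖ (R3+R4) = 11.52 kΩ.
V_A = 7.09 × 11.52/(30.1 + 11.52) = 1.962 V.
V_B = V_A × 0.3098 = 0.6079 V.

V_B ≈ 0.608 V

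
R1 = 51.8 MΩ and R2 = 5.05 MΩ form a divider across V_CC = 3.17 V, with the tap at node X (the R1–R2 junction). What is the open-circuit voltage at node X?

Open-circuit (no load on X): V_th = V_CC · R2/(R1 + R2) = 3.17 × 5.05/(51.80 + 5.05) = 0.2816 V.

V_th ≈ 0.282 V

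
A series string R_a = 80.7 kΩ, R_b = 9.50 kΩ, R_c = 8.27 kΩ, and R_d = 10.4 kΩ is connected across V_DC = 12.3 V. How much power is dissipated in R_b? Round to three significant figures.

Series current I = V_DC/ΣR = 12.3/108.9 = 0.1130 mA.
V(R_b) = I·R = 1.073 V; P = V·I = 1.073 × 0.1130 = 0.1213 mW.

P ≈ 0.121 mW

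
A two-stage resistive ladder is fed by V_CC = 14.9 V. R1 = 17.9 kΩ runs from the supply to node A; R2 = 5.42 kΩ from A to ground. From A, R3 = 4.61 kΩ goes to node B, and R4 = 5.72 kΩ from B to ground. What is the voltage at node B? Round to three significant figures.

Looking into the second stage from A: R3 + R4 = 10.33 kΩ appears in parallel with R2.
R2 ‖ (R3+R4) = 3.555 kΩ.
V_A = 14.9 × 3.555/(17.9 + 3.555) = 2.469 V.
Then the unloaded second divider: V_B = V_A × R4/(R3+R4) = 2.469 × 0.5537 = 1.367 V.

V_B ≈ 1.37 V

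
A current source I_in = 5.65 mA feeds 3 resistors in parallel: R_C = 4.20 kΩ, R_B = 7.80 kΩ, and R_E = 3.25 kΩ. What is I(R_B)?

I ≈ 1.07 mA

ΣG = 1/4.20 + 1/7.80 + 1/3.25 = 0.6740.
Current divider: I(R_B) = I_in · G_k/ΣG = 5.65 × (0.1282/0.6740) = 5.65 × 0.1902 = 1.075 mA.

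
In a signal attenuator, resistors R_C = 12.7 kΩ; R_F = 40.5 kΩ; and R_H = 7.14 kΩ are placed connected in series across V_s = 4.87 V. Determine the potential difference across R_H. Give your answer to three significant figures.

V ≈ 0.576 V

Total series resistance ΣR = 12.7 + 40.5 + 7.14 = 60.34 kΩ.
V = V_s · R/ΣR = 4.87 × 0.1183 = 0.5763 V.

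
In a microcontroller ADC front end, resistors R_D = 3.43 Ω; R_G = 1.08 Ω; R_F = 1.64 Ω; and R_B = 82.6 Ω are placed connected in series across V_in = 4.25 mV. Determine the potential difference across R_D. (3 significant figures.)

V ≈ 0.164 mV

Series total: ΣR = 3.43 + 1.08 + 1.64 + 82.6 = 88.75 Ω.
Voltage divider: V = V_in · (3.430 / 88.75) = 4.25 × 0.03865 = 0.1643 mV.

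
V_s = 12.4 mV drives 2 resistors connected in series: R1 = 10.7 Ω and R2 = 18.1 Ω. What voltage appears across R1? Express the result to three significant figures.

V ≈ 4.61 mV

ΣR = 10.7 + 18.1 = 28.80 Ω.
By the voltage-divider rule, V = 12.4 × 10.70/28.80 = 4.607 mV.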